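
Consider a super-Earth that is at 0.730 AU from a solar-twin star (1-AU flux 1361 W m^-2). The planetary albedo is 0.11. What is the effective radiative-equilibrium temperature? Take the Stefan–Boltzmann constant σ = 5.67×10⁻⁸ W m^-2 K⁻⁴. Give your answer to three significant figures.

Flux at the orbit: S = 1361/(0.730)² = 2554 W m^-2.
Averaging over the sphere, the absorbed flux is S(1−α)/4 = 568.3 W m^-2.
In equilibrium σT⁴ equals this, so T = 316.4 K.

316 kelvin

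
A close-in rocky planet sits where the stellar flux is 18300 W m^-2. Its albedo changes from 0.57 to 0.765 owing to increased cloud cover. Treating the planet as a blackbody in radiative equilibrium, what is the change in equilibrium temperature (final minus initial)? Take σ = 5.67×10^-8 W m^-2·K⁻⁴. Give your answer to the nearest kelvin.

-61 K

Initial: T₁ = [S(1−0.57)/(4σ)]^(1/4) = 431.6 K.
Final:   T₂ = [S(1−0.765)/(4σ)]^(1/4) = 371.1 K.
Change: 371.1 − 431.6 = -60.51 K.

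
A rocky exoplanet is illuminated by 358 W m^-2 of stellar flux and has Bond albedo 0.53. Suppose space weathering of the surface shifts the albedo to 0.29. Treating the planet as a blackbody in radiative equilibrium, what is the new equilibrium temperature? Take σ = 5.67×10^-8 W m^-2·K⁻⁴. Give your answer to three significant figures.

183 K

T₂ = [S(1−α₂)/(4σ)]^(1/4) = [358.0·0.71/(4σ)]^(1/4) = 183.0 K.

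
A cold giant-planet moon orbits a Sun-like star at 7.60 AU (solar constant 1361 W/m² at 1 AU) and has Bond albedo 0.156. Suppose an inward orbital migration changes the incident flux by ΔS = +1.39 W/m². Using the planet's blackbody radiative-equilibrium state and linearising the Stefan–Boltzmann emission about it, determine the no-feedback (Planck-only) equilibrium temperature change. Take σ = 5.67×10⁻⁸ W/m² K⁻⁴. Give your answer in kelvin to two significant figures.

1.4 K

Flux at the orbit: S = 1361/(7.60)² = 23.56 W/m².
Unperturbed T_e = [23.56·(1−0.156)/(4σ)]^¼ = 96.77 K.
Only a fraction (1−α) is absorbed and it's spread over 4πR², so ΔF = (1−α)ΔS/4 = 0.2933 W/m².
Planck response: λ_P = 4σT_e³ = 4·5.67×10⁻⁸·(96.77)³ = 0.2055 W/m²/K.
Hence the no-feedback warming is ΔF/(4σT_e³) = 1.43 K.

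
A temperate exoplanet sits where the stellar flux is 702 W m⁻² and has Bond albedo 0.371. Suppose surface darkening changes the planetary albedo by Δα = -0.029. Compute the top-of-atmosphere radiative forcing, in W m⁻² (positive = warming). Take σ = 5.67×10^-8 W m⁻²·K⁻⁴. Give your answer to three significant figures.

ΔF = −(S/4)Δα = −(702.0/4)×(-0.029) = 5.090 W m⁻².

5.09 W m⁻²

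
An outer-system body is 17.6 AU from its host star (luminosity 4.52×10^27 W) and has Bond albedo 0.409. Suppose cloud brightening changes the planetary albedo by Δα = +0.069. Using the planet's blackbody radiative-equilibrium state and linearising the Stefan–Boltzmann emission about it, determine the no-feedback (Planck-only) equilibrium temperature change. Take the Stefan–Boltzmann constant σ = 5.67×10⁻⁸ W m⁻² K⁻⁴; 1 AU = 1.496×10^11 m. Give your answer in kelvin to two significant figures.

-3.1 K

d = 17.6 × 1.496×10^11 m = 2.633×10^12 m.
Spreading L over a sphere of radius d: S = 4.52×10^27/(4π·2.63×10^12²) = 51.88 W m⁻².
The baseline emission temperature is T_e = 107.8 K.
TOA radiative forcing: ΔF = −S·Δα/4 = −51.88·(+0.069)/4 = -0.8950 W m⁻².
Planck response: λ_P = 4σT_e³ = 4·5.67×10⁻⁸·(107.8)³ = 0.2844 W m⁻²/K.
Hence the no-feedback warming is ΔF/(4σT_e³) = -3.15 K.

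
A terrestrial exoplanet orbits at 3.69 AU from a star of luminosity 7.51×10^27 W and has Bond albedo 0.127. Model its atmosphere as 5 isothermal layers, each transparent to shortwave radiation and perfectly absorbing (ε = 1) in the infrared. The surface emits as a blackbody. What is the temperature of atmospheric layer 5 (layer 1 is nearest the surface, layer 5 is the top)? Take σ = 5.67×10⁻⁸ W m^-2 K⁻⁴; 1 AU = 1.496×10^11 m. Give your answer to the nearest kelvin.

295 K

Orbital distance: d = 3.69 AU = 5.520×10^11 m.
Flux at the orbit: S = L/(4πd²) = 7.51×10^27/(4π·(5.52×10^11)²) = 1961 W m^-2.
The effective emission temperature is T_e = [S(1−α)/(4σ)]^¼ = 294.8 K.
In the N-layer model, layer k (counted from the surface) has T_k = (N+1−k)^(1/4)·T_e.
With k = 5: T_5 = (5+1−5)^¼·294.8 K = 294.8 K.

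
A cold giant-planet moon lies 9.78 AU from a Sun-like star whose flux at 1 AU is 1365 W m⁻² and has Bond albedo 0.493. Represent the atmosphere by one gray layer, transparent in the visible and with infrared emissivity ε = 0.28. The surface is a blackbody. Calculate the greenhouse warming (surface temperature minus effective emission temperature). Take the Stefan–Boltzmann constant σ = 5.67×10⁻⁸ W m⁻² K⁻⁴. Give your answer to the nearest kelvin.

3 K

Irradiance scales as 1/d², so S = 1365 W m⁻² × (1/9.78)² = 14.27 W m⁻².
Effective emission temperature (TOA balance): σT_e⁴ = S(1−α)/4 = 1.809 W m⁻² → T_e = 75.15 K.
Surface balance with a leaky layer gives σT_s⁴ = σT_e⁴·2/(2−ε), so T_s = T_e·[2/(2−0.28)]^(1/4) = 78.04 K.
Greenhouse warming: T_s − T_e = 2.888 K.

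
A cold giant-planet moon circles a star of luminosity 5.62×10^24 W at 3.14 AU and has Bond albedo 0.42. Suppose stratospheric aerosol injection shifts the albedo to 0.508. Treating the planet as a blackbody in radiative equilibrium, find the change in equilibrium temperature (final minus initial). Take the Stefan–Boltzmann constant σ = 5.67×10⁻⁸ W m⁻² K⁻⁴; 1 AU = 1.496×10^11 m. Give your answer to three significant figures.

Orbital distance: d = 3.14 AU = 4.697×10^11 m.
S = L/(4πd²) = 2.027 W m⁻².
With α = 0.42, T₁ = 47.71 K.
After:  T₂ = [2.027·0.492/(4σ)]^(1/4) = 45.79 K.
ΔT = T₂ − T₁ = -1.923 K.

-1.92 kelvin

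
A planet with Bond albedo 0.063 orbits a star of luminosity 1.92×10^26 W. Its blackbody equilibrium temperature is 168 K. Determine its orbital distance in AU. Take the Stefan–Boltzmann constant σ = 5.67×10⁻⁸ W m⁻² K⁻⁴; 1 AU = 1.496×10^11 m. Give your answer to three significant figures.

1.88 AU

The flux needed for this T is 4σT⁴/(1−0.063) = 192.8 W m⁻².
S = L/(4πd²) → d = √(L/4πS) = √(1.92×10^26/(4π·192.8)) = 2.815×10^11 m = 1.882 AU.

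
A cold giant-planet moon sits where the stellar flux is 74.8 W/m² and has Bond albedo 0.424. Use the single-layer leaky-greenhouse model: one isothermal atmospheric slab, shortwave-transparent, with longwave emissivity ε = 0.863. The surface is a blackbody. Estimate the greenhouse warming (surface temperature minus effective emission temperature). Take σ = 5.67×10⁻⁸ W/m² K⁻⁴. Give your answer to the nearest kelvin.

At the top of the atmosphere, σT_e⁴ = S(1−α)/4 = 10.77 W/m², giving T_e = 117.4 K.
For a single slab of emissivity ε, T_s⁴ = 2T_e⁴/(2−ε); thus T_s = 117.4·(1.759)^(1/4) = 135.2 K.
The atmosphere warms the surface by 17.80 K.

18 K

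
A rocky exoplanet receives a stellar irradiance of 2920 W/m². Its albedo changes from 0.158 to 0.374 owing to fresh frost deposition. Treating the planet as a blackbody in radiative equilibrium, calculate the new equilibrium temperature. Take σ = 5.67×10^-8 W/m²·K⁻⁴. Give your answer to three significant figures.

300 K

T₂ = [S(1−α₂)/(4σ)]^(1/4) = [2920·0.626/(4σ)]^(1/4) = 299.6 K.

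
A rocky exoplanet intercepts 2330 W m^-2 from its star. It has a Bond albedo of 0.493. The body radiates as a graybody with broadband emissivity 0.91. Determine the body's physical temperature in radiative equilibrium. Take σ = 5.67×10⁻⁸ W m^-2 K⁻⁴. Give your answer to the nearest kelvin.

275 K

Absorbed flux (global mean): S(1−α)/4 = 2330·0.507/4 = 295.3 W m^-2.
Equating to εσT⁴ with ε = 0.91: T = (295.3/0.91σ)^(1/4) = 275.1 K.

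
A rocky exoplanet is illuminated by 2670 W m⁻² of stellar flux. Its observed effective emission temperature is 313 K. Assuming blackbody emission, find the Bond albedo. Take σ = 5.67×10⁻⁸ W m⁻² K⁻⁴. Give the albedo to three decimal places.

From σT⁴ = S(1−α)/4 we invert for α: 1−α = 4σT⁴/S.
σT⁴ = 544.2 W m⁻², so 4σT⁴ = 2177 W m⁻².
Hence α = 1 − 2177/2670 = 0.1847.

0.185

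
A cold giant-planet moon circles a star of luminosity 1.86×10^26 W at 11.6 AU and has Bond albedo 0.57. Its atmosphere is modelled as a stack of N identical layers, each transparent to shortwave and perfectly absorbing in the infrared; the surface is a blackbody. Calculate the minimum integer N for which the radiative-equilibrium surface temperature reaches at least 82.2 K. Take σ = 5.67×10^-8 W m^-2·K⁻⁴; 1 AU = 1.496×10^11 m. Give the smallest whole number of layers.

d = 11.6 × 1.496×10^11 m = 1.735×10^12 m.
S = L/(4πd²) = 4.915 W m^-2.
Top-of-atmosphere balance: σT_e⁴ = S(1−α)/4 = 0.5284 W m^-2 → T_e = 55.25 K.
Since T_s⁴ = (N+1)T_e⁴, we need N ≥ (T_s/T_e)⁴ − 1 = 3.899.
The minimum whole number is N = 4.

4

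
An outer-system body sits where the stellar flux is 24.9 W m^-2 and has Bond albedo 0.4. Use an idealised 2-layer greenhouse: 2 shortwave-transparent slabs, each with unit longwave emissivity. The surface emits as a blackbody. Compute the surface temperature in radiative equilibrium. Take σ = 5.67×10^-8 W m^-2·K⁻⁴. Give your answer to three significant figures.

119 K

OLR = S(1−α)/4 = 3.735 W m^-2; the top layer radiates at T_e = 90.09 K.
For an N-layer opaque stack, T_s⁴ = (N+1)T_e⁴, hence T_s = (3)^(1/4)×90.09 K = 118.6 K.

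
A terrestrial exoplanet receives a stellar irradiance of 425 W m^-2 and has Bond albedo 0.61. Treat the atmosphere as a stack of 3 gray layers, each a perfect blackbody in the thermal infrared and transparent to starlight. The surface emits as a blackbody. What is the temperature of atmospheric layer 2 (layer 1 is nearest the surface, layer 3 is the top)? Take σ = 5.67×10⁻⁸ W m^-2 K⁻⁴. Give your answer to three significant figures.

196 kelvin

Top-of-atmosphere balance: σT_e⁴ = S(1−α)/4 = 41.44 W m^-2 → T_e = 164.4 K.
In the N-layer model, layer k (counted from the surface) has T_k = (N+1−k)^(1/4)·T_e.
With k = 2: T_2 = (3+1−2)^¼·164.4 K = 195.5 K.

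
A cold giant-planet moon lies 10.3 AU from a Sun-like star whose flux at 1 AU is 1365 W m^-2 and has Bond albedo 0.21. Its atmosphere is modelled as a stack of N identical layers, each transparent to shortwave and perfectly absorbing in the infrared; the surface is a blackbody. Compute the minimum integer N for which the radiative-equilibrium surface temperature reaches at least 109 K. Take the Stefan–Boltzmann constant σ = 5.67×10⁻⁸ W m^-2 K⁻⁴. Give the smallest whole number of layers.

3

Irradiance scales as 1/d², so S = 1365 W m^-2 × (1/10.3)² = 12.87 W m^-2.
OLR = S(1−α)/4 = 2.541 W m^-2; the top layer radiates at T_e = 81.82 K.
Since T_s⁴ = (N+1)T_e⁴, we need N ≥ (T_s/T_e)⁴ − 1 = 2.150.
The minimum whole number is N = 3.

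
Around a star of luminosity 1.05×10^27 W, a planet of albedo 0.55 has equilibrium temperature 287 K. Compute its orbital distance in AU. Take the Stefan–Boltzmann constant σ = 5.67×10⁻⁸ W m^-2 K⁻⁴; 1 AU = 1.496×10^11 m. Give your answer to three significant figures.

Energy balance gives S = 4σT⁴/(1−α) = 3419 W m^-2.
Then d = [L/(4πS)]^(1/2) = 1.563×10^11 m, i.e. 1.045 AU.

1.04 AU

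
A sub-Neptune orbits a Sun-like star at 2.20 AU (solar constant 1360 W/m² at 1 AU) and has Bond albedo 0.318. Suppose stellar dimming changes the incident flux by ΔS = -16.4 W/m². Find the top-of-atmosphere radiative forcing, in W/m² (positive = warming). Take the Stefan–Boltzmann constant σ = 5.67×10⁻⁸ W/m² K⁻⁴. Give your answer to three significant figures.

-2.80 W/m²

Irradiance scales as 1/d², so S = 1360 W/m² × (1/2.20)² = 281.0 W/m².
ΔF = Δ[S(1−α)]/4 = (1−0.318)·-16.4/4 = -2.796 W/m².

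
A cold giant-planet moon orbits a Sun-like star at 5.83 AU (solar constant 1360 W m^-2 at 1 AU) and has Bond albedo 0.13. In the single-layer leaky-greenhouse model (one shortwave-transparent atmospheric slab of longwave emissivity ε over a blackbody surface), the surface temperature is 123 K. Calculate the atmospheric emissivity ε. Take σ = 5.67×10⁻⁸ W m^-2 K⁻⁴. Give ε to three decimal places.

0.659

Flux at the orbit: S = 1360/(5.83)² = 40.01 W m^-2.
Effective temperature: T_e = [S(1−α)/(4σ)]^(1/4) = 111.3 K.
Since (2−ε)/2 = (T_e/T_s)⁴ = 0.6706, ε = 0.6588.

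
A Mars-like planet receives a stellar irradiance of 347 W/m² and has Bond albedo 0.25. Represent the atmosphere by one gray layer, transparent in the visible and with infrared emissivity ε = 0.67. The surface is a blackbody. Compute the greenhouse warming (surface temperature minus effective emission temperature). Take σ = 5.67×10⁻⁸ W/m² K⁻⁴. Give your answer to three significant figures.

The planet radiates to space at T_e = [S(1−α)/(4σ)]^(1/4) = 184.1 K.
For a single slab of emissivity ε, T_s⁴ = 2T_e⁴/(2−ε); thus T_s = 184.1·(1.504)^(1/4) = 203.8 K.
T_s − T_e = 203.8 − 184.1 = 19.76 K.

19.8 K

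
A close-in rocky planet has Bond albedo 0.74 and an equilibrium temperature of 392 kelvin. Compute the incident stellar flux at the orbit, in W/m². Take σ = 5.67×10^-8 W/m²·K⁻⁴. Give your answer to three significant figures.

20600 W/m²

Invert the energy balance for S: S = 4σT⁴/(1−α).
The emitted flux is σT⁴ = 1339 W/m².
So S = 4×1339/(1−0.74) = 20600 W/m².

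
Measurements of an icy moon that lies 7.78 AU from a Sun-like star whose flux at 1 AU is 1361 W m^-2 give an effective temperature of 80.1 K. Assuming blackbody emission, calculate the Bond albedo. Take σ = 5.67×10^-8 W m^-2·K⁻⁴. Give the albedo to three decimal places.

0.585

Irradiance scales as 1/d², so S = 1361 W m^-2 × (1/7.78)² = 22.49 W m^-2.
Energy balance: S(1−α)/4 = σT⁴, so 1−α = 4σT⁴/S.
σT⁴ = 2.334 W m^-2, so 4σT⁴ = 9.336 W m^-2.
Hence α = 1 − 9.336/22.49 = 0.5848.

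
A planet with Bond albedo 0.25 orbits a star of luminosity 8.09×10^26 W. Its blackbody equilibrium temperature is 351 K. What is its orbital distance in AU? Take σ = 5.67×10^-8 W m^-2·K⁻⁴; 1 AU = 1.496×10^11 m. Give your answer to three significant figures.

Energy balance gives S = 4σT⁴/(1−α) = 4590 W m^-2.
From L = 4πd²S, d = √(8.09×10^26/(4π·4590)) = 1.184×10^11 m = 0.7916 AU.

0.792 AU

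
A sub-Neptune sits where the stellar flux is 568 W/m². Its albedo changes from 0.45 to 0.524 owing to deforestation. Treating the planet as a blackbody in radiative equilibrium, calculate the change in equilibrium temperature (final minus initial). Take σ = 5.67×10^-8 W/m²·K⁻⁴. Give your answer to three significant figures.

-6.84 K

Before: T₁ = [568.0·0.55/(4σ)]^(1/4) = 192.6 K.
Final:   T₂ = [S(1−0.524)/(4σ)]^(1/4) = 185.8 K.
Change: 185.8 − 192.6 = -6.835 K.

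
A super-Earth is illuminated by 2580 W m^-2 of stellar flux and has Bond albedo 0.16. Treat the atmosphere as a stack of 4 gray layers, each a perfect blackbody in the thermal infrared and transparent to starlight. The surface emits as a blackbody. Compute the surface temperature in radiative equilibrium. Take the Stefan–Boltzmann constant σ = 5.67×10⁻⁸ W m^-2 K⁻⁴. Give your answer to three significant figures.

The effective emission temperature is T_e = [S(1−α)/(4σ)]^¼ = 312.7 K.
With N = 4 opaque layers, T_s = (N+1)^(1/4)·T_e = 5^(1/4)·312.7 = 467.5 K.

468 kelvin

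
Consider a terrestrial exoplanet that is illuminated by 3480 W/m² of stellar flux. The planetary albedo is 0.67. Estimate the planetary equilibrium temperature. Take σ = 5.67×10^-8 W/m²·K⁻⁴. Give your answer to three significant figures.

267 kelvin

The planet absorbs (1−α)S over its disc πR² and re-emits over 4πR², so the mean absorbed flux is (1−0.67)·3480/4 = 287.1 W/m².
Set σT⁴ = 287.1 → T = (287.1/σ)^(1/4) = 266.8 K.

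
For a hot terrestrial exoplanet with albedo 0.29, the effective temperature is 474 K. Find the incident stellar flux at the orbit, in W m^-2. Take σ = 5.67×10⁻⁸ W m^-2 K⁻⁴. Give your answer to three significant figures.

16100 W m^-2

From S(1−α)/4 = σT⁴: S = 4σT⁴/(1−α).
σT⁴ = 5.67×10⁻⁸·(474)⁴ = 2862 W m^-2.
So S = 4×2862/(1−0.29) = 16120 W m^-2.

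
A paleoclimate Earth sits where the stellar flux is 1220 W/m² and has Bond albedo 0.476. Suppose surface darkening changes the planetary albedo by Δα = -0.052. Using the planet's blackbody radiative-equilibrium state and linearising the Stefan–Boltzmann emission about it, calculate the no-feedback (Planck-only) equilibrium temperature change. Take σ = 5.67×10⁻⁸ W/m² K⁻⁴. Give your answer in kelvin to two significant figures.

5.7 kelvin

The baseline emission temperature is T_e = 230.4 K.
The change in absorbed flux is Δ[S(1−α)/4] = −SΔα/4 = 15.86 W/m².
Linearising σT⁴ gives d(σT⁴)/dT = 4σT_e³ = 2.774 W/m² per K.
Hence the no-feedback warming is ΔF/(4σT_e³) = 5.72 K.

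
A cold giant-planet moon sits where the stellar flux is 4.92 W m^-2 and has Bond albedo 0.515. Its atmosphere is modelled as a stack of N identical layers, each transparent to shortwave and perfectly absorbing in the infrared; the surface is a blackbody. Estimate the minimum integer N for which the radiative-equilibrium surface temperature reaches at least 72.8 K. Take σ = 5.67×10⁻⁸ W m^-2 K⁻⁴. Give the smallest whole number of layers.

OLR = S(1−α)/4 = 0.5966 W m^-2; the top layer radiates at T_e = 56.95 K.
Need (N+1)T_e⁴ ≥ T_s⁴, i.e. N+1 ≥ (72.8/56.95)⁴ = 2.670.
Rounding up, N = 2.

2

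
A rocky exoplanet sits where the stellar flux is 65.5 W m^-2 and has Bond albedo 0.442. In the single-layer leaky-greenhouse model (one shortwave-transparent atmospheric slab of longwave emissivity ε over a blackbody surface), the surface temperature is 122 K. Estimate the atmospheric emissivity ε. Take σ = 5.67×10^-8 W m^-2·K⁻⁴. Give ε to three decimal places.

Effective temperature: T_e = [S(1−α)/(4σ)]^(1/4) = 112.7 K.
Inverting T_s⁴ = 2T_e⁴/(2−ε): (T_e/T_s)⁴ = 0.7274, so ε = 2(1 − 0.7274) = 0.5451.

0.545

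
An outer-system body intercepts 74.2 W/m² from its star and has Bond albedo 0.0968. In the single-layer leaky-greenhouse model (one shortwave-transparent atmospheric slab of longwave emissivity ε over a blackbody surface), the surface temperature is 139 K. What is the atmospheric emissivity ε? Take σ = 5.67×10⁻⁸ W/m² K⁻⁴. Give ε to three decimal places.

0.417

First, T_e = [74.20·(1−0.0968)/(4σ)]^(1/4) = 131.1 K.
T_s⁴ = T_e⁴·2/(2−ε) → ε = 2 − 2(T_e/T_s)⁴ = 2 − 2·(131.1/139)⁴ = 0.4169.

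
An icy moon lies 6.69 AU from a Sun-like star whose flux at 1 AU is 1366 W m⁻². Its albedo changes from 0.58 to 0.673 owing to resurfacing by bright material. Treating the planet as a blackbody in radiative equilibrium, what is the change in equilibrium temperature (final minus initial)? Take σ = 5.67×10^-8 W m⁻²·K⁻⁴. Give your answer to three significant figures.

Irradiance scales as 1/d², so S = 1366 W m⁻² × (1/6.69)² = 30.52 W m⁻².
Before: T₁ = [30.52·0.42/(4σ)]^(1/4) = 86.71 K.
Final:   T₂ = [S(1−0.673)/(4σ)]^(1/4) = 81.45 K.
ΔT = T₂ − T₁ = -5.259 K.

-5.26 K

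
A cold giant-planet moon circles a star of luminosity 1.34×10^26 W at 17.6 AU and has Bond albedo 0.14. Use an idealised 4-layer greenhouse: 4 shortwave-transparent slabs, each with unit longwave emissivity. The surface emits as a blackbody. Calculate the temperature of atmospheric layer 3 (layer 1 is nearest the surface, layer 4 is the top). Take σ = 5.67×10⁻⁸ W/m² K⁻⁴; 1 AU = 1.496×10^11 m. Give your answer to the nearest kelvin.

Orbital distance: d = 17.6 AU = 2.633×10^12 m.
S = L/(4πd²) = 1.538 W/m².
Top-of-atmosphere balance: σT_e⁴ = S(1−α)/4 = 0.3307 W/m² → T_e = 49.14 K.
In the N-layer model, layer k (counted from the surface) has T_k = (N+1−k)^(1/4)·T_e.
With k = 3: T_3 = (4+1−3)^¼·49.14 K = 58.44 K.

58 kelvin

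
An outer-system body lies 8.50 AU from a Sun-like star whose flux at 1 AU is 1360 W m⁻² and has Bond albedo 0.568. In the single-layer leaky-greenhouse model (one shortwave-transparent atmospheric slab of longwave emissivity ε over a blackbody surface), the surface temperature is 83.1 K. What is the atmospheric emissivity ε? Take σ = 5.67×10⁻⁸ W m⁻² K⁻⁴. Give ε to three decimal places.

By the inverse-square law, S = 1360/8.50² = 18.82 W m⁻².
TOA balance gives T_e = 77.38 K.
Inverting T_s⁴ = 2T_e⁴/(2−ε): (T_e/T_s)⁴ = 0.7519, so ε = 2(1 − 0.7519) = 0.4963.

0.496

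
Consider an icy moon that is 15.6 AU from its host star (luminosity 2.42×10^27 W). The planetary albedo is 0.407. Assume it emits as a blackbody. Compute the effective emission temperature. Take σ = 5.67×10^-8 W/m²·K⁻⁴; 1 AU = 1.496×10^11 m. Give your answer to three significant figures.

Orbital distance: d = 15.6 AU = 2.334×10^12 m.
Spreading L over a sphere of radius d: S = 2.42×10^27/(4π·2.33×10^12²) = 35.36 W/m².
Averaging over the sphere, the absorbed flux is S(1−α)/4 = 5.242 W/m².
Set σT⁴ = 5.242 → T = (5.242/σ)^(1/4) = 98.06 K.

98.1 K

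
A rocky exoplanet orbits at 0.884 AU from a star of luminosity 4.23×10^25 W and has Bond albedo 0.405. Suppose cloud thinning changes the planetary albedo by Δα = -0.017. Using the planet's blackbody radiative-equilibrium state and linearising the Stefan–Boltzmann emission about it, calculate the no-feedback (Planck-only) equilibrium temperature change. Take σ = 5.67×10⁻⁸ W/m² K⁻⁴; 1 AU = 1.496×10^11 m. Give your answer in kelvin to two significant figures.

1.1 K

Orbital distance: d = 0.884 AU = 1.322×10^11 m.
Spreading L over a sphere of radius d: S = 4.23×10^25/(4π·1.32×10^11²) = 192.5 W/m².
The baseline emission temperature is T_e = 149.9 K.
The change in absorbed flux is Δ[S(1−α)/4] = −SΔα/4 = 0.8180 W/m².
Linearising σT⁴ gives d(σT⁴)/dT = 4σT_e³ = 0.7640 W/m² per K.
So ΔT₀ = 0.8180/0.7640 = 1.07 K.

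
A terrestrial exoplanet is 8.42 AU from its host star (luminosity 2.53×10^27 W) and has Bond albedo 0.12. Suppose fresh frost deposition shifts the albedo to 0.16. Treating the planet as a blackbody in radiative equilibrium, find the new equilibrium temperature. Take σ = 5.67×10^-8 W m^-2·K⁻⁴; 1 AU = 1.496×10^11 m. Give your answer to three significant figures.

d = 8.42 × 1.496×10^11 m = 1.260×10^12 m.
Spreading L over a sphere of radius d: S = 2.53×10^27/(4π·1.26×10^12²) = 126.9 W m^-2.
New equilibrium: T₂ = [(1−0.16)·126.9/(4σ)]^(1/4) = 147.2 K.

147 kelvin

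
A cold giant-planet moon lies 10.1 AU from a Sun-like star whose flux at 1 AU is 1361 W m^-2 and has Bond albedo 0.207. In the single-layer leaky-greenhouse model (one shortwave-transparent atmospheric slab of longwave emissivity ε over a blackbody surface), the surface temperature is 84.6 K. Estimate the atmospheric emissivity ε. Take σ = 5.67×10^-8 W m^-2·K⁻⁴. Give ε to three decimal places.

By the inverse-square law, S = 1361/10.1² = 13.34 W m^-2.
First, T_e = [13.34·(1−0.207)/(4σ)]^(1/4) = 82.64 K.
T_s⁴ = T_e⁴·2/(2−ε) → ε = 2 − 2(T_e/T_s)⁴ = 2 − 2·(82.64/84.6)⁴ = 0.1786.

0.179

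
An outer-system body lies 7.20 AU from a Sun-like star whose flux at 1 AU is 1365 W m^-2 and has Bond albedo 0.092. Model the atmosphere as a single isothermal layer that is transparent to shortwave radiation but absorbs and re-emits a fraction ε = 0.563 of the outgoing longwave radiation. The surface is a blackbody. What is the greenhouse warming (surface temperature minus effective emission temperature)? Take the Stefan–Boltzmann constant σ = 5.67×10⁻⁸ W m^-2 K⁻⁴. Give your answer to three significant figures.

Flux at the orbit: S = 1365/(7.20)² = 26.33 W m^-2.
Effective emission temperature (TOA balance): σT_e⁴ = S(1−α)/4 = 5.977 W m^-2 → T_e = 101.3 K.
For a single slab of emissivity ε, T_s⁴ = 2T_e⁴/(2−ε); thus T_s = 101.3·(1.392)^(1/4) = 110.1 K.
T_s − T_e = 110.1 − 101.3 = 8.730 K.

8.73 K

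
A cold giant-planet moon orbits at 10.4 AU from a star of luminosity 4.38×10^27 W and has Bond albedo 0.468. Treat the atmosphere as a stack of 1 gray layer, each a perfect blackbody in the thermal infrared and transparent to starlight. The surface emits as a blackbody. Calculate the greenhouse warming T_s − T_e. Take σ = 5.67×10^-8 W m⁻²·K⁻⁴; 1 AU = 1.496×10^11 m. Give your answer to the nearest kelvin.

d = 10.4 × 1.496×10^11 m = 1.556×10^12 m.
Spreading L over a sphere of radius d: S = 4.38×10^27/(4π·1.56×10^12²) = 144.0 W m⁻².
OLR = S(1−α)/4 = 19.15 W m⁻²; the top layer radiates at T_e = 135.6 K.
T_s = (N+1)^(1/4)·T_e = 161.2 K.
Warming: T_s − T_e = 25.65 K.

26 K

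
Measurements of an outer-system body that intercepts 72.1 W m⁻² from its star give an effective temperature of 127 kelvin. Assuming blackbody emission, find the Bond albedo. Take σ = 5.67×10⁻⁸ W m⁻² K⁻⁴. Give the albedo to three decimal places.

0.182

Rearranging the radiative balance, α = 1 − 4σT⁴/S.
σT⁴ = 14.75 W m⁻², so 4σT⁴ = 59.00 W m⁻².
Hence α = 1 − 59.00/72.10 = 0.1817.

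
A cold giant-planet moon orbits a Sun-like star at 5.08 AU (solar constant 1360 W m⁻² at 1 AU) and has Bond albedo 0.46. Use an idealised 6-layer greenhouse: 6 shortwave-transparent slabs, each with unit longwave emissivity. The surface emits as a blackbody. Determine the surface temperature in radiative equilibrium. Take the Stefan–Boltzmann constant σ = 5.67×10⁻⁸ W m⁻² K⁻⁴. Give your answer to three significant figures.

172 K

Flux at the orbit: S = 1360/(5.08)² = 52.70 W m⁻².
The effective emission temperature is T_e = [S(1−α)/(4σ)]^¼ = 105.8 K.
For an N-layer opaque stack, T_s⁴ = (N+1)T_e⁴, hence T_s = (7)^(1/4)×105.8 K = 172.2 K.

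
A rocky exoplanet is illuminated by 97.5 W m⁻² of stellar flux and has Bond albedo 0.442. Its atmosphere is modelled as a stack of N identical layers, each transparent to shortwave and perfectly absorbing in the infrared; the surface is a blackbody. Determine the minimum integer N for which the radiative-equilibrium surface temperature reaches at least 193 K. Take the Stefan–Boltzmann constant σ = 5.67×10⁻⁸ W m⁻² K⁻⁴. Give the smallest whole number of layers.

OLR = S(1−α)/4 = 13.60 W m⁻²; the top layer radiates at T_e = 124.5 K.
Need (N+1)T_e⁴ ≥ T_s⁴, i.e. N+1 ≥ (193/124.5)⁴ = 5.784.
Rounding up, N = 5.

5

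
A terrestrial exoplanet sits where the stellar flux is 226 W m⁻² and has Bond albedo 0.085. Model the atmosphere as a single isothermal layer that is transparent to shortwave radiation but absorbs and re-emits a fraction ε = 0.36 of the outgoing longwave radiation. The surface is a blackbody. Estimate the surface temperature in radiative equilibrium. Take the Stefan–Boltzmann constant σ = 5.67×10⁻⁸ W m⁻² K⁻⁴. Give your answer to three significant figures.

183 K

Effective emission temperature (TOA balance): σT_e⁴ = S(1−α)/4 = 51.70 W m⁻² → T_e = 173.8 K.
Surface balance with a leaky layer gives σT_s⁴ = σT_e⁴·2/(2−ε), so T_s = T_e·[2/(2−0.36)]^(1/4) = 182.6 K.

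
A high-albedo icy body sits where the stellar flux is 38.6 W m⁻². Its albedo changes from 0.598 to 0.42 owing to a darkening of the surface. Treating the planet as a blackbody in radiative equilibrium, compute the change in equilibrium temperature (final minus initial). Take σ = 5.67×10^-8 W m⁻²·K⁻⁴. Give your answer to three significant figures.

8.73 K

Initial: T₁ = [S(1−0.598)/(4σ)]^(1/4) = 90.95 K.
Final:   T₂ = [S(1−0.42)/(4σ)]^(1/4) = 99.68 K.
ΔT = T₂ − T₁ = 8.729 K.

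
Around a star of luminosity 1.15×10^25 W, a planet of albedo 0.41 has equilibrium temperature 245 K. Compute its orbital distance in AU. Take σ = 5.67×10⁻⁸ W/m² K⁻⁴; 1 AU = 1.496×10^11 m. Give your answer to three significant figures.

0.172 AU

Required flux: S = 4σT⁴/(1−α) = 1385 W/m².
Then d = [L/(4πS)]^(1/2) = 2.570×10^10 m, i.e. 0.1718 AU.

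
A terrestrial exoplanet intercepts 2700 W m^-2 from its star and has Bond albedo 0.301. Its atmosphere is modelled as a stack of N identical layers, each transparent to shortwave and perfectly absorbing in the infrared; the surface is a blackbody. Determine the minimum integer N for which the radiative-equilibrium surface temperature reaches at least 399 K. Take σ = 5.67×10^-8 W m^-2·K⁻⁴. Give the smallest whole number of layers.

The effective emission temperature is T_e = [S(1−α)/(4σ)]^¼ = 302.0 K.
Need (N+1)T_e⁴ ≥ T_s⁴, i.e. N+1 ≥ (399/302.0)⁴ = 3.046.
The minimum whole number is N = 3.

3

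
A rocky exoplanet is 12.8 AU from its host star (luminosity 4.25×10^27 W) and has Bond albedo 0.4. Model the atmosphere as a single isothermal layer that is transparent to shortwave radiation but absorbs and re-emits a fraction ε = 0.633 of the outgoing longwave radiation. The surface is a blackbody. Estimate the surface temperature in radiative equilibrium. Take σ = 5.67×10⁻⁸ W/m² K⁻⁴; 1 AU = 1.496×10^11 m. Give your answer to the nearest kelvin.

137 kelvin

Orbital distance: d = 12.8 AU = 1.915×10^12 m.
S = L/(4πd²) = 92.24 W/m².
At the top of the atmosphere, σT_e⁴ = S(1−α)/4 = 13.84 W/m², giving T_e = 125.0 K.
For a single slab of emissivity ε, T_s⁴ = 2T_e⁴/(2−ε); thus T_s = 125.0·(1.463)^(1/4) = 137.5 K.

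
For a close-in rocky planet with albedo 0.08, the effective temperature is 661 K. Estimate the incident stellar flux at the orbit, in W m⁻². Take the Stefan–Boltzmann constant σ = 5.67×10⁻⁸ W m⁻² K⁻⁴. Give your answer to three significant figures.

47100 W m⁻²

Invert the energy balance for S: S = 4σT⁴/(1−α).
The emitted flux is σT⁴ = 10820 W m⁻².
So S = 4×10820/(1−0.08) = 47060 W m⁻².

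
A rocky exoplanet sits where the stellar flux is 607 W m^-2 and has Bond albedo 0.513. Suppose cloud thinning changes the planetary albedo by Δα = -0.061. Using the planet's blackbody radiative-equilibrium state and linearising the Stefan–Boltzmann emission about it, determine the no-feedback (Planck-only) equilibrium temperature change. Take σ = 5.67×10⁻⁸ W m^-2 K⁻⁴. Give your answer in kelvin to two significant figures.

5.9 K

Reference equilibrium: T_e = [S(1−α)/(4σ)]^(1/4) = 190.0 K.
TOA radiative forcing: ΔF = −S·Δα/4 = −607.0·(-0.061)/4 = 9.257 W m^-2.
Linearising σT⁴ gives d(σT⁴)/dT = 4σT_e³ = 1.556 W m^-2 per K.
Hence the no-feedback warming is ΔF/(4σT_e³) = 5.95 K.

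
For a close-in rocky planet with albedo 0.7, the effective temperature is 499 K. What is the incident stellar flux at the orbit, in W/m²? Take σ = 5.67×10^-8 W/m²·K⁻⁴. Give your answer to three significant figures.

Invert the energy balance for S: S = 4σT⁴/(1−α).
The emitted flux is σT⁴ = 3515 W/m².
S = 4·3515/0.3 = 46870 W/m².

46900 W/m²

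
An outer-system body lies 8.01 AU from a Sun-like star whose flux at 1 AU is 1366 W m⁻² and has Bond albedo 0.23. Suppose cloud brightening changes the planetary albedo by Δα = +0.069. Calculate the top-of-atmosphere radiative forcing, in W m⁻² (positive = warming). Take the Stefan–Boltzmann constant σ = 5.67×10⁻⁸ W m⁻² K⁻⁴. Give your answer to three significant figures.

Irradiance scales as 1/d², so S = 1366 W m⁻² × (1/8.01)² = 21.29 W m⁻².
The change in absorbed flux is Δ[S(1−α)/4] = −SΔα/4 = -0.3673 W m⁻².

-0.367 W m⁻²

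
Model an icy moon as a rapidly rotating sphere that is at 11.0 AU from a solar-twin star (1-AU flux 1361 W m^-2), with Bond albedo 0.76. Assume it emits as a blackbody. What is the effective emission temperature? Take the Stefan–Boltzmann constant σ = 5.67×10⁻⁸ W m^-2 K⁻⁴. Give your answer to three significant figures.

58.7 kelvin

Flux at the orbit: S = 1361/(11.0)² = 11.25 W m^-2.
Averaging over the sphere, the absorbed flux is S(1−α)/4 = 0.6749 W m^-2.
In equilibrium σT⁴ equals this, so T = 58.74 K.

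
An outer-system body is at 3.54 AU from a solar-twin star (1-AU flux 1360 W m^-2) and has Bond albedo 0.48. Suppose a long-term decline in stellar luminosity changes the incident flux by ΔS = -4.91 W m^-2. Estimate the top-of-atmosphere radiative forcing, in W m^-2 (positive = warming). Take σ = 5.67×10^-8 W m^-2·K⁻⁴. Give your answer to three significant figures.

-0.638 W m^-2

By the inverse-square law, S = 1360/3.54² = 108.5 W m^-2.
ΔF = Δ[S(1−α)]/4 = (1−0.48)·-4.91/4 = -0.6383 W m^-2.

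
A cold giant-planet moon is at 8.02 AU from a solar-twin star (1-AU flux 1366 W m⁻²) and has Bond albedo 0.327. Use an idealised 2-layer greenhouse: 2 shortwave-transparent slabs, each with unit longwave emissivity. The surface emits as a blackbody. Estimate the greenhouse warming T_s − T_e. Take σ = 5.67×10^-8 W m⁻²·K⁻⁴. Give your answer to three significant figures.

Flux at the orbit: S = 1366/(8.02)² = 21.24 W m⁻².
The effective emission temperature is T_e = [S(1−α)/(4σ)]^¼ = 89.10 K.
Surface: T_s = (3)^¼·T_e = 117.3 K.
So the greenhouse effect raises the surface by 117.3 − 89.10 = 28.16 K.

28.2 K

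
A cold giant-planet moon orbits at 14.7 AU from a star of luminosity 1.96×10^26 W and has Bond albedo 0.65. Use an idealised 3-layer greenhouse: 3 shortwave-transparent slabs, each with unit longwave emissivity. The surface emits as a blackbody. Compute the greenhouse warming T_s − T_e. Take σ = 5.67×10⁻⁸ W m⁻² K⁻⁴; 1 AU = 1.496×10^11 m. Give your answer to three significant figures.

Orbital distance: d = 14.7 AU = 2.199×10^12 m.
Spreading L over a sphere of radius d: S = 1.96×10^26/(4π·2.20×10^12²) = 3.225 W m⁻².
OLR = S(1−α)/4 = 0.2822 W m⁻²; the top layer radiates at T_e = 47.23 K.
T_s = (N+1)^(1/4)·T_e = 66.80 K.
Warming: T_s − T_e = 19.56 K.

19.6 kelvin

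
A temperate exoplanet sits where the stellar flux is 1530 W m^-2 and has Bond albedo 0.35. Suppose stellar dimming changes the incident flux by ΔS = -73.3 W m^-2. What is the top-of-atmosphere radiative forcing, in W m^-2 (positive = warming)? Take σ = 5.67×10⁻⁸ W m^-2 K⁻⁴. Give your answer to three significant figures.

-11.9 W m^-2

TOA radiative forcing: ΔF = (1−α)ΔS/4 = 0.65·(-73.3)/4 = -11.91 W m^-2.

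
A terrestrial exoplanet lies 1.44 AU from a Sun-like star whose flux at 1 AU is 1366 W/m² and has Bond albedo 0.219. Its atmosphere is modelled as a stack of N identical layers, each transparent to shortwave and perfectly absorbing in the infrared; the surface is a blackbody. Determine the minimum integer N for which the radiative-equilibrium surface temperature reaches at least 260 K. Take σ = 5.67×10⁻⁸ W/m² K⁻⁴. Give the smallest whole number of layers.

Flux at the orbit: S = 1366/(1.44)² = 658.8 W/m².
OLR = S(1−α)/4 = 128.6 W/m²; the top layer radiates at T_e = 218.2 K.
T_s = (N+1)^(1/4)·T_e ≥ 260 K requires N+1 ≥ (T_s/T_e)⁴ = (260/218.2)⁴ = 2.014.
Rounding up, N = 2.

2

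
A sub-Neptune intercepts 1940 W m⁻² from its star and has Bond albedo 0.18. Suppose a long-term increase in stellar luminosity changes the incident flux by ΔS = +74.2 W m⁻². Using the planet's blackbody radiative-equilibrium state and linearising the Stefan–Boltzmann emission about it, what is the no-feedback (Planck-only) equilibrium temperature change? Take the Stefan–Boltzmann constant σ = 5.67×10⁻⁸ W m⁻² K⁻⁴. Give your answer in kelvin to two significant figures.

Unperturbed T_e = [1940·(1−0.18)/(4σ)]^¼ = 289.4 K.
Only a fraction (1−α) is absorbed and it's spread over 4πR², so ΔF = (1−α)ΔS/4 = 15.21 W m⁻².
Planck response: λ_P = 4σT_e³ = 4·5.67×10⁻⁸·(289.4)³ = 5.497 W m⁻²/K.
ΔT₀ = ΔF/λ_P = 15.21/5.497 = 2.77 K.

2.8 K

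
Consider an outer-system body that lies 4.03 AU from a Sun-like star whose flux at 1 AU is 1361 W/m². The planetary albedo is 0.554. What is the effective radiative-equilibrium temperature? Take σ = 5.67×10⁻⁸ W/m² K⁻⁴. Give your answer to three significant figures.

Flux at the orbit: S = 1361/(4.03)² = 83.80 W/m².
The planet absorbs (1−α)S over its disc πR² and re-emits over 4πR², so the mean absorbed flux is (1−0.554)·83.80/4 = 9.344 W/m².
Set σT⁴ = 9.344 → T = (9.344/σ)^(1/4) = 113.3 K.

113 kelvin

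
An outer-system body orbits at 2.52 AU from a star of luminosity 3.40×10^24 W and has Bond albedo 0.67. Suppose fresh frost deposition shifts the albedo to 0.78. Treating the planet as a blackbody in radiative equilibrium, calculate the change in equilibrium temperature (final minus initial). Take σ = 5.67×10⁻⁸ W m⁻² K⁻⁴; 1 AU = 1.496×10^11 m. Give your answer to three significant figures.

d = 2.52 × 1.496×10^11 m = 3.770×10^11 m.
Spreading L over a sphere of radius d: S = 3.40×10^24/(4π·3.77×10^11²) = 1.904 W m⁻².
With α = 0.67, T₁ = 40.80 K.
With α = 0.78, T₂ = 36.86 K.
Change: 36.86 − 40.80 = -3.933 K.

-3.93 kelvin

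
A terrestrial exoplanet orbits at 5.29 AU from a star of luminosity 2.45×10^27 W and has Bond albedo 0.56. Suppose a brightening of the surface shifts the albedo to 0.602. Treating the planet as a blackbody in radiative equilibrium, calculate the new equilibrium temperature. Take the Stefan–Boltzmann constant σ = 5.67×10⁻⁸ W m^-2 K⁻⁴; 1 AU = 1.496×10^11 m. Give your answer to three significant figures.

153 K

Orbital distance: d = 5.29 AU = 7.914×10^11 m.
Flux at the orbit: S = L/(4πd²) = 2.45×10^27/(4π·(7.91×10^11)²) = 311.3 W m^-2.
New equilibrium: T₂ = [(1−0.602)·311.3/(4σ)]^(1/4) = 152.9 K.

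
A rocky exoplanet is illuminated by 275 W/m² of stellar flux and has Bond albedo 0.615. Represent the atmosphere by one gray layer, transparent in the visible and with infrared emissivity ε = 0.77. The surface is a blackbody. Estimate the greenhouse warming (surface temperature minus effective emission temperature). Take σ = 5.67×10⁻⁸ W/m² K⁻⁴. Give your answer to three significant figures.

19.0 K

Effective emission temperature (TOA balance): σT_e⁴ = S(1−α)/4 = 26.47 W/m² → T_e = 147.0 K.
For a single slab of emissivity ε, T_s⁴ = 2T_e⁴/(2−ε); thus T_s = 147.0·(1.626)^(1/4) = 166.0 K.
Greenhouse warming: T_s − T_e = 19.00 K.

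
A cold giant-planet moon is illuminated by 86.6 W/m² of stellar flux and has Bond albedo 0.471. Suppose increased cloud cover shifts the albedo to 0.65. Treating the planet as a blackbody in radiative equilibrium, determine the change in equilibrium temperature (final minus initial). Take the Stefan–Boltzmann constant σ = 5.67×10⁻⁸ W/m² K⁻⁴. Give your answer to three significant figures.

-11.7 K

Before: T₁ = [86.60·0.529/(4σ)]^(1/4) = 119.2 K.
Final:   T₂ = [S(1−0.65)/(4σ)]^(1/4) = 107.5 K.
Change: 107.5 − 119.2 = -11.70 K.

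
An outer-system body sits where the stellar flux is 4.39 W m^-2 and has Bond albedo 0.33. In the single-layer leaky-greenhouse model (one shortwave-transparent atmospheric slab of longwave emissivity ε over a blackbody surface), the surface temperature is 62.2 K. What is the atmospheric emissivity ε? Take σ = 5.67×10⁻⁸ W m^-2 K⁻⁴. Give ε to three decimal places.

0.267

First, T_e = [4.390·(1−0.33)/(4σ)]^(1/4) = 60.01 K.
Inverting T_s⁴ = 2T_e⁴/(2−ε): (T_e/T_s)⁴ = 0.8664, so ε = 2(1 − 0.8664) = 0.2671.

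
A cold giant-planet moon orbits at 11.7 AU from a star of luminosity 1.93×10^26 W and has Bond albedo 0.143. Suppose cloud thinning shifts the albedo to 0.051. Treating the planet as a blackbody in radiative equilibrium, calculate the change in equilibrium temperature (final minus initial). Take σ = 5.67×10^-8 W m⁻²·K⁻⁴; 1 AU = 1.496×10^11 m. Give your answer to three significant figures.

1.70 K

Orbital distance: d = 11.7 AU = 1.750×10^12 m.
Spreading L over a sphere of radius d: S = 1.93×10^26/(4π·1.75×10^12²) = 5.013 W m⁻².
Initial: T₁ = [S(1−0.143)/(4σ)]^(1/4) = 65.97 K.
With α = 0.051, T₂ = 67.68 K.
Change: 67.68 − 65.97 = 1.703 K.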